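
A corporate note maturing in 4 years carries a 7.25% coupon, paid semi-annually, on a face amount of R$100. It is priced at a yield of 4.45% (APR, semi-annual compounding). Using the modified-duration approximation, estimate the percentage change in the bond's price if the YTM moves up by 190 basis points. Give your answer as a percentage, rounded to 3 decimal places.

Periodic yield y = 0.02225. Modified duration first:
  t   CF        PV=CF/(1+0.02225)^t    t·PV
  1        3.625         3.5461         3.5461
  2        3.625         3.4689         6.9378
  3        3.625         3.3934        10.1802
  4        3.625         3.3196        13.2782
  5        3.625         3.2473        16.2365
  6        3.625         3.1766        19.0597
  7        3.625         3.1075        21.7524
  8      103.625        86.8976       695.1805
  Σ                    110.1569       786.1714
P = 110.1569; D_Mac = 7.13683 half-year periods = 3.56842 yrs; D_mod = 3.56842/(1+0.02225) = 3.49075 yrs.
ΔP/P ≈ -D_mod · Δy = -3.49075 × (+0.019) = -0.066324 = -6.6324%.

-6.632%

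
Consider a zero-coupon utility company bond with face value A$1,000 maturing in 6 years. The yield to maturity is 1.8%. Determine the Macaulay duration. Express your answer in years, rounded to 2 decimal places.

A zero-coupon bond has a single cash flow at maturity, so its Macaulay duration equals its maturity: 6 years.

6.00 years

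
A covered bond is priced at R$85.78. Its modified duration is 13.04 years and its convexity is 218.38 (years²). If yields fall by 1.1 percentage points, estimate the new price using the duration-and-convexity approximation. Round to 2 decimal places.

R$99.22

Duration effect: -D_mod·Δy = -13.04 × (-0.011) = +0.143440
Convexity effect: ½·C·(Δy)² = 0.5 × 218.38 × (-0.011)² = +0.01321199
ΔP/P ≈ +0.143440 + 0.01321199 = +0.15665199
New price ≈ 85.78 × (1 + 0.15665199) = 99.2176077022.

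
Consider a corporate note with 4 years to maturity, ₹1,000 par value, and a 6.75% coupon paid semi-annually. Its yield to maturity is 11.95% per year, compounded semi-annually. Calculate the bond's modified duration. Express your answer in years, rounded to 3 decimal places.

Periodic yield y = 0.05975. First find Macaulay duration:
  t   CF        PV=CF/(1+0.05975)^t    t·PV
  1        33.75        31.8471        31.8471
  2        33.75        30.0516        60.1031
  3        33.75        28.3572        85.0716
  4        33.75        26.7584       107.0336
  5        33.75        25.2497       126.2486
  6        33.75        23.8261       142.9567
  7        33.75        22.4828       157.3794
  8     1,033.75       649.8126     5,198.5007
  Σ                    838.3855     5,909.1409
P = 838.3855; Macaulay duration = 5,909.1409 / 838.3855 = 7.04824 half-year periods = 3.52412 years.
Modified duration = D_Mac / (1 + y) = 3.52412 / 1.05975 = 3.32543 years.

3.325 years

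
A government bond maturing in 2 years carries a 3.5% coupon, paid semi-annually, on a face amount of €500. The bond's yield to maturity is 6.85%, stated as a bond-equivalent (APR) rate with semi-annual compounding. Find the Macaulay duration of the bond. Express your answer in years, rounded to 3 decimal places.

1.947 years

Periodic yield y = 0.03425. Discount each cash flow and weight by its period:
  t   CF        PV=CF/(1+0.03425)^t    t·PV
  1         8.75         8.4602         8.4602
  2         8.75         8.1801        16.3601
  3         8.75         7.9092        23.7275
  4       508.75       444.6336     1,778.5345
  Σ                    469.1831     1,827.0824
Price P = Σ PV = 469.1831.
Macaulay duration = Σ(t·PV) / P = 1,827.0824 / 469.1831 = 3.89418 half-year periods.
In years: 3.89418 / 2 = 1.94709 years.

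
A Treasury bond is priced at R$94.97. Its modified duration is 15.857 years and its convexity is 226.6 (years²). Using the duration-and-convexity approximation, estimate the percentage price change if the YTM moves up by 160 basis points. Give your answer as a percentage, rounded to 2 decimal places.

-22.47%

Duration effect: -D_mod·Δy = -15.857 × (+0.016) = -0.253712
Convexity effect: ½·C·(Δy)² = 0.5 × 226.6 × (0.016)² = +0.0290048
ΔP/P ≈ -0.253712 + 0.0290048 = -0.2247072
= -22.47072%.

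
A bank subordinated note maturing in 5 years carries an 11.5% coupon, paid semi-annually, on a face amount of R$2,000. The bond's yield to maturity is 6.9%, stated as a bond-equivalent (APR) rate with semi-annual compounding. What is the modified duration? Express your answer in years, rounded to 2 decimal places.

Periodic yield y = 0.0345. First find Macaulay duration:
  t   CF        PV=CF/(1+0.0345)^t    t·PV
  1       115.00       111.1648       111.1648
  2       115.00       107.4575       214.9151
  3       115.00       103.8739       311.6216
  4       115.00       100.4097       401.6390
  5       115.00        97.0611       485.3057
  6       115.00        93.8242       562.9452
  7       115.00        90.6952       634.8665
  8       115.00        87.6706       701.3646
  9       115.00        84.7468       762.7213
  10    2,115.00     1,506.6259    15,066.2587
  Σ                  2,383.5298    19,252.8026
P = 2,383.5298; Macaulay duration = 19,252.8026 / 2,383.5298 = 8.07743 half-year periods = 4.03872 years.
Modified duration = D_Mac / (1 + y) = 4.03872 / 1.0345 = 3.90403 years.

3.90 years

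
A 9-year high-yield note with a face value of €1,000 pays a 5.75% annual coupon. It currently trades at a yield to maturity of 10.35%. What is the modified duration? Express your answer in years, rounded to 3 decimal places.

6.294 years

Periodic yield y = 0.1035. First find Macaulay duration:
  t   CF        PV=CF/(1+0.1035)^t    t·PV
  1        57.50        52.1069        52.1069
  2        57.50        47.2197        94.4394
  3        57.50        42.7908       128.3725
  4        57.50        38.7774       155.1095
  5        57.50        35.1404       175.7018
  6        57.50        31.8445       191.0667
  7        57.50        28.8577       202.0038
  8        57.50        26.1511       209.2084
  9     1,057.50       435.8423     3,922.5803
  Σ                    738.7307     5,130.5894
P = 738.7307; Macaulay duration = 5,130.5894 / 738.7307 = 6.94514 years.
Modified duration = D_Mac / (1 + y) = 6.94514 / 1.1035 = 6.29374 years.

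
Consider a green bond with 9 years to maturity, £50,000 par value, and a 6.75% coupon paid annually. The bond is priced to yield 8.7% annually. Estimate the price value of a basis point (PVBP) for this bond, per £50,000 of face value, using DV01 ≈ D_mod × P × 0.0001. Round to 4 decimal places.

Periodic yield y = 0.087.
  t   CF        PV=CF/(1+0.087)^t    t·PV
  1     3,375.00     3,104.8758     3,104.8758
  2     3,375.00     2,856.3715     5,712.7430
  3     3,375.00     2,627.7567     7,883.2700
  4     3,375.00     2,417.4394     9,669.7577
  5     3,375.00     2,223.9553    11,119.7766
  6     3,375.00     2,045.9571    12,275.7423
  7     3,375.00     1,882.2052    13,175.4364
  8     3,375.00     1,731.5595    13,852.4762
  9    53,375.00    25,192.5420   226,732.8780
  Σ                 44,082.6625   303,526.9559
P = 44,082.6625; D_Mac = 6.88540 yrs; D_mod = 6.33432 yrs.
DV01 ≈ 6.33432 × 44,082.6625 × 0.0001 = 27.923363.

£27.9234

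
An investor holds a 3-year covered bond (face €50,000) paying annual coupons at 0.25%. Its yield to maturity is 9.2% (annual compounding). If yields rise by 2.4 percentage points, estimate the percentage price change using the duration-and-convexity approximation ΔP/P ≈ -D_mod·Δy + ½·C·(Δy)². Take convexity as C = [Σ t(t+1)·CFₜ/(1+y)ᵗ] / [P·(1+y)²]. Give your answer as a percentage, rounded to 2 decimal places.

With y = 0.092:
  t   CF        PV=CF/(1+0.092)^t    t·PV        t(t+1)·PV
  1       125.00       114.4689       114.4689         228.9377
  2       125.00       104.8250       209.6499         628.9498
  3    50,125.00    38,493.4175   115,480.2526     461,921.0105
  Σ                 38,712.7114   115,804.3714     462,778.8980
P = 38,712.7114; D_Mac = 2.99138 yrs; D_mod = 2.73936 yrs; C = 10.02478.
Duration effect: -2.73936 × (+0.024) = -0.065745
Convexity effect: 0.5 × 10.02478 × (0.024)² = +0.0028871
ΔP/P ≈ -0.065745 + 0.0028871 = -0.062857 = -6.2857%.

-6.29%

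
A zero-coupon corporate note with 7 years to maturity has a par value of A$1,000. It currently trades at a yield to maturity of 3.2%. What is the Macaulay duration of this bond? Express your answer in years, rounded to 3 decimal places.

A zero-coupon bond has a single cash flow at maturity, so its Macaulay duration equals its maturity: 7 years.

7.000 years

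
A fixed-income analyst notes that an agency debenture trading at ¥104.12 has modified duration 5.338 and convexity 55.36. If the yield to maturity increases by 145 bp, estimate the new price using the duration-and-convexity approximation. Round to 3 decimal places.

¥96.667

Duration effect: -D_mod·Δy = -5.338 × (+0.0145) = -0.077401
Convexity effect: ½·C·(Δy)² = 0.5 × 55.36 × (0.0145)² = +0.00581972
ΔP/P ≈ -0.077401 + 0.00581972 = -0.07158128
New price ≈ 104.12 × (1 - 0.07158128) = 96.6669571264.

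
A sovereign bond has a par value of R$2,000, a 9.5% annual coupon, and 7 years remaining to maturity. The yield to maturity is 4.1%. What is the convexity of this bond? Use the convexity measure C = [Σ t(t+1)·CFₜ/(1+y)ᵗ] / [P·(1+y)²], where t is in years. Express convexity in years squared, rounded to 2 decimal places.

With y = 0.041:
  t   CF        PV=CF/(1+0.041)^t    t·PV        t(t+1)·PV
  1       190.00       182.5168       182.5168         365.0336
  2       190.00       175.3283       350.6567       1,051.9701
  3       190.00       168.4230       505.2690       2,021.0761
  4       190.00       161.7896       647.1585       3,235.7926
  5       190.00       155.4175       777.0876       4,662.5254
  6       190.00       149.2964       895.7782       6,270.4472
  7     2,190.00     1,653.0615    11,571.4304      92,571.4434
  Σ                  2,645.8332    14,929.8972     110,178.2883
P = 2,645.8332.
Convexity = Σ t(t+1)·PV / [P·(1+y)²] = 110,178.2883 / (2,645.8332 × 1.083681) = 38.42661.

38.43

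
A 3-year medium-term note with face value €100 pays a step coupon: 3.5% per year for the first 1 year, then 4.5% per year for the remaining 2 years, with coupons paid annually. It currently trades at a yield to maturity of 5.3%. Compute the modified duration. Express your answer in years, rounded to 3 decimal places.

2.744 years

Periodic yield y = 0.053. First find Macaulay duration:
  t   CF        PV=CF/(1+0.053)^t    t·PV
  1         3.50         3.3238         3.3238
  2         4.50         4.0584         8.1168
  3       104.50        89.5017       268.5050
  Σ                     96.8839       279.9457
P = 96.8839; Macaulay duration = 279.9457 / 96.8839 = 2.88950 years.
Modified duration = D_Mac / (1 + y) = 2.88950 / 1.053 = 2.74406 years.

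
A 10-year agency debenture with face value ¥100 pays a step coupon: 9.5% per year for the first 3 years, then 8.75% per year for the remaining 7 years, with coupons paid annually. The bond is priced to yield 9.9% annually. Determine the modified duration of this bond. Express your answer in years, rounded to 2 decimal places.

Periodic yield y = 0.099. First find Macaulay duration:
  t   CF        PV=CF/(1+0.099)^t    t·PV
  1         9.50         8.6442         8.6442
  2         9.50         7.8655        15.7311
  3         9.50         7.1570        21.4710
  4         8.75         5.9981        23.9926
  5         8.75         5.4578        27.2891
  6         8.75         4.9662        29.7970
  7         8.75         4.5188        31.6317
  8         8.75         4.1117        32.8940
  9         8.75         3.7414        33.6722
  10      108.75        42.3109       423.1091
  Σ                     94.7717       648.2320
P = 94.7717; Macaulay duration = 648.2320 / 94.7717 = 6.83993 years.
Modified duration = D_Mac / (1 + y) = 6.83993 / 1.099 = 6.22378 years.

6.22 years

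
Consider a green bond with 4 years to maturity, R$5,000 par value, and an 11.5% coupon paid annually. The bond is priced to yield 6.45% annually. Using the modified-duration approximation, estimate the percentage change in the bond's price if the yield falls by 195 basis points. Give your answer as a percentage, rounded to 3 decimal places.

Periodic yield y = 0.0645. Modified duration first:
  t   CF        PV=CF/(1+0.0645)^t    t·PV
  1       575.00       540.1597       540.1597
  2       575.00       507.4304     1,014.8609
  3       575.00       476.6843     1,430.0529
  4     5,575.00     4,341.7240    17,366.8959
  Σ                  5,865.9984    20,351.9693
P = 5,865.9984; D_Mac = 3.46948 yrs; D_mod = 3.46948/(1+0.0645) = 3.25926 yrs.
ΔP/P ≈ -D_mod · Δy = -3.25926 × (-0.0195) = +0.063556 = +6.3556%.

+6.356%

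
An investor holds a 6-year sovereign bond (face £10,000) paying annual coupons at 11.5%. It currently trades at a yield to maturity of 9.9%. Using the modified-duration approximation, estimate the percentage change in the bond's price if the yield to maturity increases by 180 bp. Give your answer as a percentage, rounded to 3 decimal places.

Periodic yield y = 0.099. Modified duration first:
  t   CF        PV=CF/(1+0.099)^t    t·PV
  1     1,150.00     1,046.4058     1,046.4058
  2     1,150.00       952.1436     1,904.2872
  3     1,150.00       866.3727     2,599.1181
  4     1,150.00       788.3282     3,153.3129
  5     1,150.00       717.3141     3,586.5706
  6    11,150.00     6,328.3241    37,969.9446
  Σ                 10,698.8886    50,259.6392
P = 10,698.8886; D_Mac = 4.69765 yrs; D_mod = 4.69765/(1+0.099) = 4.27448 yrs.
ΔP/P ≈ -D_mod · Δy = -4.27448 × (+0.018) = -0.076941 = -7.6941%.

-7.694%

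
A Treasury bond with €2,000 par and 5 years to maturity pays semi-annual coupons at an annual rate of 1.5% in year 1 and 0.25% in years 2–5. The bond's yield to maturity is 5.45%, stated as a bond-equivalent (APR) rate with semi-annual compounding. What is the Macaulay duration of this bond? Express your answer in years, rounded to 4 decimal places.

4.9027 years

Periodic yield y = 0.02725. Discount each cash flow and weight by its period:
  t   CF        PV=CF/(1+0.02725)^t    t·PV
  1        15.00        14.6021        14.6021
  2        15.00        14.2147        28.4295
  3         2.50         2.3063         6.9188
  4         2.50         2.2451         8.9804
  5         2.50         2.1855        10.9277
  6         2.50         2.1276        12.7654
  7         2.50         2.0711        14.4979
  8         2.50         2.0162        16.1295
  9         2.50         1.9627        17.6643
  10    2,002.50     1,530.4214    15,304.2138
  Σ                  1,574.1527    15,435.1295
Price P = Σ PV = 1,574.1527.
Macaulay duration = Σ(t·PV) / P = 15,435.1295 / 1,574.1527 = 9.80536 half-year periods.
In years: 9.80536 / 2 = 4.90268 years.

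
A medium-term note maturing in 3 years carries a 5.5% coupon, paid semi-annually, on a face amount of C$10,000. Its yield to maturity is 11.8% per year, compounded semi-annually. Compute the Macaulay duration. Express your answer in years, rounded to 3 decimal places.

Periodic yield y = 0.059. Discount each cash flow and weight by its period:
  t   CF        PV=CF/(1+0.059)^t    t·PV
  1       275.00       259.6789       259.6789
  2       275.00       245.2115       490.4229
  3       275.00       231.5500       694.6500
  4       275.00       218.6497       874.5987
  5       275.00       206.4681     1,032.3403
  6    10,275.00     7,284.6060    43,707.6363
  Σ                  8,446.1642    47,059.3273
Price P = Σ PV = 8,446.1642.
Macaulay duration = Σ(t·PV) / P = 47,059.3273 / 8,446.1642 = 5.57168 half-year periods.
In years: 5.57168 / 2 = 2.78584 years.

2.786 years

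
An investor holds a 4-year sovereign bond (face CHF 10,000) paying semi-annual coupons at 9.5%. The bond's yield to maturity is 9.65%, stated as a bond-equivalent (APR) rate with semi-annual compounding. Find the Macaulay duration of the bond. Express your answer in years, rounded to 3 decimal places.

3.418 years

Periodic yield y = 0.04825. Discount each cash flow and weight by its period:
  t   CF        PV=CF/(1+0.04825)^t    t·PV
  1       475.00       453.1362       453.1362
  2       475.00       432.2787       864.5575
  3       475.00       412.3813     1,237.1440
  4       475.00       393.3998     1,573.5992
  5       475.00       375.2920     1,876.4598
  6       475.00       358.0176     2,148.1056
  7       475.00       341.5384     2,390.7686
  8    10,475.00     7,185.1372    57,481.0973
  Σ                  9,951.1811    68,024.8681
Price P = Σ PV = 9,951.1811.
Macaulay duration = Σ(t·PV) / P = 68,024.8681 / 9,951.1811 = 6.83586 half-year periods.
In years: 6.83586 / 2 = 3.41793 years.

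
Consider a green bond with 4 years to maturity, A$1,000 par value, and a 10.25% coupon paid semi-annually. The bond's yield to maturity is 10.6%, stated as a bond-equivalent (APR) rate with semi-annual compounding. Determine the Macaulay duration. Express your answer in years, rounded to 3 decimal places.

Periodic yield y = 0.053. Discount each cash flow and weight by its period:
  t   CF        PV=CF/(1+0.053)^t    t·PV
  1        51.25        48.6705        48.6705
  2        51.25        46.2208        92.4415
  3        51.25        43.8944       131.6831
  4        51.25        41.6851       166.7402
  5        51.25        39.5869       197.9347
  6        51.25        37.5944       225.5667
  7        51.25        35.7022       249.9156
  8     1,051.25       695.4710     5,563.7682
  Σ                    988.8253     6,676.7204
Price P = Σ PV = 988.8253.
Macaulay duration = Σ(t·PV) / P = 6,676.7204 / 988.8253 = 6.75217 half-year periods.
In years: 6.75217 / 2 = 3.37609 years.

3.376 years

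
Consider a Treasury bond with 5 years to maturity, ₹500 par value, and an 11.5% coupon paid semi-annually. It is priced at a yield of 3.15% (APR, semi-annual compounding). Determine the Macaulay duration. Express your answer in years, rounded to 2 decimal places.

Periodic yield y = 0.01575. Discount each cash flow and weight by its period:
  t   CF        PV=CF/(1+0.01575)^t    t·PV
  1        28.75        28.3042        28.3042
  2        28.75        27.8653        55.7307
  3        28.75        27.4333        82.2998
  4        28.75        27.0079       108.0315
  5        28.75        26.5891       132.9455
  6        28.75        26.1768       157.0609
  7        28.75        25.7709       180.3965
  8        28.75        25.3713       202.9706
  9        28.75        24.9779       224.8013
  10      528.75       452.2536     4,522.5364
  Σ                    691.7504     5,695.0774
Price P = Σ PV = 691.7504.
Macaulay duration = Σ(t·PV) / P = 5,695.0774 / 691.7504 = 8.23285 half-year periods.
In years: 8.23285 / 2 = 4.11642 years.

4.12 years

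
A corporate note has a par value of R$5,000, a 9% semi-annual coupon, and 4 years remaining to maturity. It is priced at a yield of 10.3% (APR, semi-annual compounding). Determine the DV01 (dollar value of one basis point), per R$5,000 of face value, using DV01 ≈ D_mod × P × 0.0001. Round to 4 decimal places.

R$1.5640

Periodic yield y = 0.0515.
  t   CF        PV=CF/(1+0.0515)^t    t·PV
  1       225.00       213.9800       213.9800
  2       225.00       203.4998       406.9996
  3       225.00       193.5328       580.5985
  4       225.00       184.0541       736.2163
  5       225.00       175.0395       875.1976
  6       225.00       166.4665       998.7990
  7       225.00       158.3134     1,108.1936
  8     5,225.00     3,496.3273    27,970.6182
  Σ                  4,791.2134    32,890.6028
P = 4,791.2134; D_Mac = 6.86478 half-year periods = 3.43239 yrs; D_mod = 3.26428 yrs.
DV01 ≈ 3.26428 × 4,791.2134 × 0.0001 = 1.563985.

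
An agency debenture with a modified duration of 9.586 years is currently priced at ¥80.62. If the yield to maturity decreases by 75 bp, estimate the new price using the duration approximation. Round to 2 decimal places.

Duration approximation: ΔP/P ≈ -D_mod · Δy = -9.586 × (-0.0075) = +0.071895.
New price ≈ 80.62 × (1 + 0.071895) = 86.4161749.

¥86.42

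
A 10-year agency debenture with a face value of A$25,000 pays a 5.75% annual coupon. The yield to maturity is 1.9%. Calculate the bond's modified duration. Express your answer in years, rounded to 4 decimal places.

8.0535 years

Periodic yield y = 0.019. First find Macaulay duration:
  t   CF        PV=CF/(1+0.019)^t    t·PV
  1     1,437.50     1,410.6968     1,410.6968
  2     1,437.50     1,384.3933     2,768.7866
  3     1,437.50     1,358.5803     4,075.7408
  4     1,437.50     1,333.2485     5,332.9942
  5     1,437.50     1,308.3891     6,541.9457
  6     1,437.50     1,283.9933     7,703.9597
  7     1,437.50     1,260.0523     8,820.3660
  8     1,437.50     1,236.5577     9,892.4615
  9     1,437.50     1,213.5012    10,921.5105
  10   26,437.50    21,901.7362   219,017.3625
  Σ                 33,691.1487   276,485.8241
P = 33,691.1487; Macaulay duration = 276,485.8241 / 33,691.1487 = 8.20648 years.
Modified duration = D_Mac / (1 + y) = 8.20648 / 1.019 = 8.05347 years.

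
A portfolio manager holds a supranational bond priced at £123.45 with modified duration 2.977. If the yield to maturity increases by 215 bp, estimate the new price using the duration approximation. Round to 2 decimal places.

£115.55

Duration approximation: ΔP/P ≈ -D_mod · Δy = -2.977 × (+0.0215) = -0.0640055.
New price ≈ 123.45 × (1 - 0.0640055) = 115.548521025.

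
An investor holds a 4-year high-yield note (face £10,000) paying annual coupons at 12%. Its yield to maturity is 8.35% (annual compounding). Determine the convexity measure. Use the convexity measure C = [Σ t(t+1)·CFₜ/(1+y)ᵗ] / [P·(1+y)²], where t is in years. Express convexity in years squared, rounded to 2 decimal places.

13.86

With y = 0.0835:
  t   CF        PV=CF/(1+0.0835)^t    t·PV        t(t+1)·PV
  1     1,200.00     1,107.5219     1,107.5219       2,215.0438
  2     1,200.00     1,022.1707     2,044.3413       6,133.0240
  3     1,200.00       943.3970     2,830.1911      11,320.7642
  4    11,200.00     8,126.4779    32,505.9117     162,529.5585
  Σ                 11,199.5675    38,487.9660     182,198.3906
P = 11,199.5675.
Convexity = Σ t(t+1)·PV / [P·(1+y)²] = 182,198.3906 / (11,199.5675 × 1.173972) = 13.85752.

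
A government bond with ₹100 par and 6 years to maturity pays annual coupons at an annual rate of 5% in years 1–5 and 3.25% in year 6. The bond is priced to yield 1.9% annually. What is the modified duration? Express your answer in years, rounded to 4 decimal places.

Periodic yield y = 0.019. First find Macaulay duration:
  t   CF        PV=CF/(1+0.019)^t    t·PV
  1         5.00         4.9068         4.9068
  2         5.00         4.8153         9.6306
  3         5.00         4.7255        14.1765
  4         5.00         4.6374        18.5495
  5         5.00         4.5509        22.7546
  6       103.25        92.2242       553.3453
  Σ                    115.8601       623.3632
P = 115.8601; Macaulay duration = 623.3632 / 115.8601 = 5.38031 years.
Modified duration = D_Mac / (1 + y) = 5.38031 / 1.019 = 5.27999 years.

5.2800 years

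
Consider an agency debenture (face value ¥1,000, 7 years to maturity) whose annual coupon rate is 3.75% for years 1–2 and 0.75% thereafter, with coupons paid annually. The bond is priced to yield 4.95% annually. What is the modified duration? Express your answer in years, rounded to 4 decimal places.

6.1461 years

Periodic yield y = 0.0495. First find Macaulay duration:
  t   CF        PV=CF/(1+0.0495)^t    t·PV
  1        37.50        35.7313        35.7313
  2        37.50        34.0460        68.0920
  3         7.50         6.4880        19.4641
  4         7.50         6.1820        24.7281
  5         7.50         5.8905        29.4523
  6         7.50         5.6126        33.6758
  7     1,007.50       718.4027     5,028.8189
  Σ                    812.3532     5,239.9626
P = 812.3532; Macaulay duration = 5,239.9626 / 812.3532 = 6.45035 years.
Modified duration = D_Mac / (1 + y) = 6.45035 / 1.0495 = 6.14612 years.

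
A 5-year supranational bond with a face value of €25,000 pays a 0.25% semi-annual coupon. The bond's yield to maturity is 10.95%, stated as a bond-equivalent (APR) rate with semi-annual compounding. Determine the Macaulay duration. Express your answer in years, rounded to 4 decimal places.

Periodic yield y = 0.05475. Discount each cash flow and weight by its period:
  t   CF        PV=CF/(1+0.05475)^t    t·PV
  1        31.25        29.6279        29.6279
  2        31.25        28.0899        56.1799
  3        31.25        26.6319        79.8956
  4        31.25        25.2494       100.9978
  5        31.25        23.9388       119.6940
  6        31.25        22.6962       136.1771
  7        31.25        21.5181       150.6265
  8        31.25        20.4011       163.2089
  9        31.25        19.3421       174.0791
  10   25,031.25    14,688.8298   146,888.2975
  Σ                 14,906.3252   147,898.7842
Price P = Σ PV = 14,906.3252.
Macaulay duration = Σ(t·PV) / P = 147,898.7842 / 14,906.3252 = 9.92188 half-year periods.
In years: 9.92188 / 2 = 4.96094 years.

4.9609 years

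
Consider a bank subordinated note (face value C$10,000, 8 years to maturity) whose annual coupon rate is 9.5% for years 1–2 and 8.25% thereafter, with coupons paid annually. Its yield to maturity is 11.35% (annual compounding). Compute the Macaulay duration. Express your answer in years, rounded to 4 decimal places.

Periodic yield y = 0.1135. Discount each cash flow and weight by its year:
  t   CF        PV=CF/(1+0.1135)^t    t·PV
  1       950.00       853.1657       853.1657
  2       950.00       766.2018     1,532.4036
  3       825.00       597.5624     1,792.6873
  4       825.00       536.6524     2,146.6095
  5       825.00       481.9510     2,409.7548
  6       825.00       432.8253     2,596.9517
  7       825.00       388.7070     2,720.9492
  8    10,825.00     4,580.4288    36,643.4302
  Σ                  8,637.4943    50,695.9520
Price P = Σ PV = 8,637.4943.
Macaulay duration = Σ(t·PV) / P = 50,695.9520 / 8,637.4943 = 5.86929 years.

5.8693 years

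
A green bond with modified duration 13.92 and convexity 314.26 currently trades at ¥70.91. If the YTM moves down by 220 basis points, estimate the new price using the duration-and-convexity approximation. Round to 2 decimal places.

Duration effect: -D_mod·Δy = -13.92 × (-0.022) = +0.306240
Convexity effect: ½·C·(Δy)² = 0.5 × 314.26 × (-0.022)² = +0.07605092
ΔP/P ≈ +0.306240 + 0.07605092 = +0.38229092
New price ≈ 70.91 × (1 + 0.38229092) = 98.0182491372.

¥98.02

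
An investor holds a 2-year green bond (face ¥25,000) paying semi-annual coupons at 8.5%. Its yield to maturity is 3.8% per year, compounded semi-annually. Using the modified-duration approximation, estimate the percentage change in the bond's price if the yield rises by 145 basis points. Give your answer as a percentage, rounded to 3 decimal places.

-2.685%

Periodic yield y = 0.019. Modified duration first:
  t   CF        PV=CF/(1+0.019)^t    t·PV
  1     1,062.50     1,042.6889     1,042.6889
  2     1,062.50     1,023.2472     2,046.4944
  3     1,062.50     1,004.1680     3,012.5041
  4    26,062.50    24,172.3757    96,689.5029
  Σ                 27,242.4799   102,791.1903
P = 27,242.4799; D_Mac = 3.77320 half-year periods = 1.88660 yrs; D_mod = 1.88660/(1+0.019) = 1.85142 yrs.
ΔP/P ≈ -D_mod · Δy = -1.85142 × (+0.0145) = -0.026846 = -2.6846%.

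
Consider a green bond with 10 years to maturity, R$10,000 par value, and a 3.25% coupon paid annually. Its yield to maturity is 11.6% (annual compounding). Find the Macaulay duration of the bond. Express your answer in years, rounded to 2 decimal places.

Periodic yield y = 0.116. Discount each cash flow and weight by its year:
  t   CF        PV=CF/(1+0.116)^t    t·PV
  1       325.00       291.2186       291.2186
  2       325.00       260.9486       521.8972
  3       325.00       233.8249       701.4747
  4       325.00       209.5205       838.0821
  5       325.00       187.7424       938.7120
  6       325.00       168.2280     1,009.3678
  7       325.00       150.7419     1,055.1933
  8       325.00       135.0734     1,080.5871
  9       325.00       121.0335     1,089.3015
  10   10,325.00     3,445.4672    34,454.6716
  Σ                  5,203.7990    41,980.5061
Price P = Σ PV = 5,203.7990.
Macaulay duration = Σ(t·PV) / P = 41,980.5061 / 5,203.7990 = 8.06728 years.

8.07 years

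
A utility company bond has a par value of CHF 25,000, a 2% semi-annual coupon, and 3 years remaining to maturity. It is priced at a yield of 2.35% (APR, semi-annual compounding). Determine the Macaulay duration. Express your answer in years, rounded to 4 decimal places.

2.9263 years

Periodic yield y = 0.01175. Discount each cash flow and weight by its period:
  t   CF        PV=CF/(1+0.01175)^t    t·PV
  1       250.00       247.0966       247.0966
  2       250.00       244.2269       488.4539
  3       250.00       241.3906       724.1718
  4       250.00       238.5872       954.3488
  5       250.00       235.8164     1,179.0818
  6    25,250.00    23,540.8480   141,245.0883
  Σ                 24,747.9658   144,838.2413
Price P = Σ PV = 24,747.9658.
Macaulay duration = Σ(t·PV) / P = 144,838.2413 / 24,747.9658 = 5.85253 half-year periods.
In years: 5.85253 / 2 = 2.92627 years.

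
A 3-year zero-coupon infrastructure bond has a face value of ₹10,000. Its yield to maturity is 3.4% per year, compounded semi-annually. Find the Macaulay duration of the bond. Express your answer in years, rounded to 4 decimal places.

3.0000 years

A zero-coupon bond has a single cash flow at maturity, so its Macaulay duration equals its maturity: 3 years.
(Equivalently: 6 semi-annual periods ÷ 2 = 3 years.)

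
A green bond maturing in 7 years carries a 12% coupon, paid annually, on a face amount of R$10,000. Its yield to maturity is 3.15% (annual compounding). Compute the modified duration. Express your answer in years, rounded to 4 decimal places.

5.3320 years

Periodic yield y = 0.0315. First find Macaulay duration:
  t   CF        PV=CF/(1+0.0315)^t    t·PV
  1     1,200.00     1,163.3543     1,163.3543
  2     1,200.00     1,127.8278     2,255.6555
  3     1,200.00     1,093.3861     3,280.1583
  4     1,200.00     1,059.9962     4,239.9849
  5     1,200.00     1,027.6260     5,138.1300
  6     1,200.00       996.2443     5,977.4658
  7    11,200.00     9,014.3288    63,100.3018
  Σ                 15,482.7636    85,155.0507
P = 15,482.7636; Macaulay duration = 85,155.0507 / 15,482.7636 = 5.49999 years.
Modified duration = D_Mac / (1 + y) = 5.49999 / 1.0315 = 5.33203 years.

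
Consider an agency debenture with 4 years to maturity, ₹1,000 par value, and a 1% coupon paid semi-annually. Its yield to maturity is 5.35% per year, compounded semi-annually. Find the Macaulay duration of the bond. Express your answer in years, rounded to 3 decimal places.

Periodic yield y = 0.02675. Discount each cash flow and weight by its period:
  t   CF        PV=CF/(1+0.02675)^t    t·PV
  1         5.00         4.8697         4.8697
  2         5.00         4.7429         9.4857
  3         5.00         4.6193        13.8579
  4         5.00         4.4989        17.9958
  5         5.00         4.3817        21.9087
  6         5.00         4.2676        25.6055
  7         5.00         4.1564        29.0948
  8     1,005.00       813.6701     6,509.3610
  Σ                    845.2067     6,632.1791
Price P = Σ PV = 845.2067.
Macaulay duration = Σ(t·PV) / P = 6,632.1791 / 845.2067 = 7.84681 half-year periods.
In years: 7.84681 / 2 = 3.92341 years.

3.923 years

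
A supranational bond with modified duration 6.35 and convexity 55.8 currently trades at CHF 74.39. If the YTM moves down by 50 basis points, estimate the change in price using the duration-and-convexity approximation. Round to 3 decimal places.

Duration effect: -D_mod·Δy = -6.35 × (-0.005) = +0.031750
Convexity effect: ½·C·(Δy)² = 0.5 × 55.8 × (-0.005)² = +0.0006975
ΔP/P ≈ +0.031750 + 0.0006975 = +0.0324475
ΔP ≈ 74.39 × (+0.0324475) = +2.413769525.

+CHF 2.414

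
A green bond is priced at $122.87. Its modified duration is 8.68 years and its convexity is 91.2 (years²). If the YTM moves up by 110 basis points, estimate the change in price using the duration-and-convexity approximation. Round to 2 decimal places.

Duration effect: -D_mod·Δy = -8.68 × (+0.011) = -0.095480
Convexity effect: ½·C·(Δy)² = 0.5 × 91.2 × (0.011)² = +0.0055176
ΔP/P ≈ -0.095480 + 0.0055176 = -0.0899624
ΔP ≈ 122.87 × (-0.0899624) = -11.053680088.

-$11.05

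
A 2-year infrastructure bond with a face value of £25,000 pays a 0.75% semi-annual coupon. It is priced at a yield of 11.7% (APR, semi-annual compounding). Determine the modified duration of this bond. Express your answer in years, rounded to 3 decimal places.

Periodic yield y = 0.0585. First find Macaulay duration:
  t   CF        PV=CF/(1+0.0585)^t    t·PV
  1        93.75        88.5687        88.5687
  2        93.75        83.6738       167.3476
  3        93.75        79.0494       237.1483
  4    25,093.75    19,989.5086    79,958.0343
  Σ                 20,240.8005    80,451.0989
P = 20,240.8005; Macaulay duration = 80,451.0989 / 20,240.8005 = 3.97470 half-year periods = 1.98735 years.
Modified duration = D_Mac / (1 + y) = 1.98735 / 1.0585 = 1.87752 years.

1.878 years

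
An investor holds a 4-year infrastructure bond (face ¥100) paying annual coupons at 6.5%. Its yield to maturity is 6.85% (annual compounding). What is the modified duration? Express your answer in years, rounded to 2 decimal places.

Periodic yield y = 0.0685. First find Macaulay duration:
  t   CF        PV=CF/(1+0.0685)^t    t·PV
  1         6.50         6.0833         6.0833
  2         6.50         5.6933        11.3866
  3         6.50         5.3283        15.9849
  4       106.50        81.7055       326.8222
  Σ                     98.8105       360.2770
P = 98.8105; Macaulay duration = 360.2770 / 98.8105 = 3.64614 years.
Modified duration = D_Mac / (1 + y) = 3.64614 / 1.0685 = 3.41239 years.

3.41 years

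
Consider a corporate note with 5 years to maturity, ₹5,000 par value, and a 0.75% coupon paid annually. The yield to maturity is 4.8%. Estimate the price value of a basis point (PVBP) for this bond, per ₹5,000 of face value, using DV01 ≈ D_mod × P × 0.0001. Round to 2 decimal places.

Periodic yield y = 0.048.
  t   CF        PV=CF/(1+0.048)^t    t·PV
  1        37.50        35.7824        35.7824
  2        37.50        34.1436        68.2871
  3        37.50        32.5797        97.7392
  4        37.50        31.0875       124.3501
  5     5,037.50     3,984.8194    19,924.0971
  Σ                  4,118.4127    20,250.2560
P = 4,118.4127; D_Mac = 4.91701 yrs; D_mod = 4.69180 yrs.
DV01 ≈ 4.69180 × 4,118.4127 × 0.0001 = 1.932276.

₹1.93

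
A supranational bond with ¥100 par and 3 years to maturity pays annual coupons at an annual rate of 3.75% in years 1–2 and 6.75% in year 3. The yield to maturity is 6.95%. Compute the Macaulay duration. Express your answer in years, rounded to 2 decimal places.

Periodic yield y = 0.0695. Discount each cash flow and weight by its year:
  t   CF        PV=CF/(1+0.0695)^t    t·PV
  1         3.75         3.5063         3.5063
  2         3.75         3.2785         6.5569
  3       106.75        87.2621       261.7862
  Σ                     94.0468       271.8494
Price P = Σ PV = 94.0468.
Macaulay duration = Σ(t·PV) / P = 271.8494 / 94.0468 = 2.89057 years.

2.89 years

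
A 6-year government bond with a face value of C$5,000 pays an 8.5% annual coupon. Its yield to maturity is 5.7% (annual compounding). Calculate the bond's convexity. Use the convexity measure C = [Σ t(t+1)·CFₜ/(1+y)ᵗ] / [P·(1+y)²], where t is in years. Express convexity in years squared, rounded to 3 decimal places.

With y = 0.057:
  t   CF        PV=CF/(1+0.057)^t    t·PV        t(t+1)·PV
  1       425.00       402.0814       402.0814         804.1627
  2       425.00       380.3986       760.7973       2,282.3918
  3       425.00       359.8852     1,079.6556       4,318.6222
  4       425.00       340.4779     1,361.9118       6,809.5588
  5       425.00       322.1173     1,610.5863       9,663.5177
  6     5,425.00     3,890.0019    23,340.0117     163,380.0818
  Σ                  5,694.9623    28,555.0439     187,258.3351
P = 5,694.9623.
Convexity = Σ t(t+1)·PV / [P·(1+y)²] = 187,258.3351 / (5,694.9623 × 1.117249) = 29.43068.

29.431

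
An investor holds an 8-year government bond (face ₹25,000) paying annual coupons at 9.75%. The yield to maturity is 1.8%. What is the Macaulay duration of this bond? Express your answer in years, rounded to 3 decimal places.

6.369 years

Periodic yield y = 0.018. Discount each cash flow and weight by its year:
  t   CF        PV=CF/(1+0.018)^t    t·PV
  1     2,437.50     2,394.4008     2,394.4008
  2     2,437.50     2,352.0636     4,704.1273
  3     2,437.50     2,310.4751     6,931.4253
  4     2,437.50     2,269.6219     9,078.4876
  5     2,437.50     2,229.4911    11,147.4553
  6     2,437.50     2,190.0698    13,140.4188
  7     2,437.50     2,151.3456    15,059.4191
  8    27,437.50    23,788.2401   190,305.9209
  Σ                 39,685.7080   252,761.6550
Price P = Σ PV = 39,685.7080.
Macaulay duration = Σ(t·PV) / P = 252,761.6550 / 39,685.7080 = 6.36909 years.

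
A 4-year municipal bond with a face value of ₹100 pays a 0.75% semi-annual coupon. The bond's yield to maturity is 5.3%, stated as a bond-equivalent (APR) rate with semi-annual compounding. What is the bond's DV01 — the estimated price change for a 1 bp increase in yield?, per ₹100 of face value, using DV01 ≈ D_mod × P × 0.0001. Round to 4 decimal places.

₹0.0322

Periodic yield y = 0.0265.
  t   CF        PV=CF/(1+0.0265)^t    t·PV
  1        0.375         0.3653         0.3653
  2        0.375         0.3559         0.7118
  3        0.375         0.3467         1.0401
  4        0.375         0.3378         1.3510
  5        0.375         0.3290         1.6452
  6        0.375         0.3205         1.9232
  7        0.375         0.3123         2.1858
  8      100.375        81.4243       651.3942
  Σ                     83.7918       660.6166
P = 83.7918; D_Mac = 7.88403 half-year periods = 3.94201 yrs; D_mod = 3.84025 yrs.
DV01 ≈ 3.84025 × 83.7918 × 0.0001 = 0.032178.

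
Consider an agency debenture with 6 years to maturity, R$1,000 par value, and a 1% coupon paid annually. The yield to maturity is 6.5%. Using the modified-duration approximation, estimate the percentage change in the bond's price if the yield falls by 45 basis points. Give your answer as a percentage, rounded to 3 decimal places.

Periodic yield y = 0.065. Modified duration first:
  t   CF        PV=CF/(1+0.065)^t    t·PV
  1        10.00         9.3897         9.3897
  2        10.00         8.8166        17.6332
  3        10.00         8.2785        24.8355
  4        10.00         7.7732        31.0929
  5        10.00         7.2988        36.4940
  6     1,010.00       692.1875     4,153.1248
  Σ                    733.7443     4,272.5701
P = 733.7443; D_Mac = 5.82297 yrs; D_mod = 5.82297/(1+0.065) = 5.46758 yrs.
ΔP/P ≈ -D_mod · Δy = -5.46758 × (-0.0045) = +0.024604 = +2.4604%.

+2.460%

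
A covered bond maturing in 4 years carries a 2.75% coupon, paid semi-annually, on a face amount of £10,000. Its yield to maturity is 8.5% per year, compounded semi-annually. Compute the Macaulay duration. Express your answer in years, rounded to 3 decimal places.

Periodic yield y = 0.0425. Discount each cash flow and weight by its period:
  t   CF        PV=CF/(1+0.0425)^t    t·PV
  1       137.50       131.8945       131.8945
  2       137.50       126.5175       253.0350
  3       137.50       121.3597       364.0791
  4       137.50       116.4122       465.6487
  5       137.50       111.6664       558.3318
  6       137.50       107.1140       642.6841
  7       137.50       102.7473       719.2308
  8    10,137.50     7,266.4511    58,131.6092
  Σ                  8,084.1627    61,266.5133
Price P = Σ PV = 8,084.1627.
Macaulay duration = Σ(t·PV) / P = 61,266.5133 / 8,084.1627 = 7.57858 half-year periods.
In years: 7.57858 / 2 = 3.78929 years.

3.789 years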